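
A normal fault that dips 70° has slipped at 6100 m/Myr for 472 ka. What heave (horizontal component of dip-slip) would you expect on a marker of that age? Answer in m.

985 m

dip-slip = rate × time = 6100 m/Myr × 472 ka = 2879 m
heave = dip-slip × cos(dip) = 2879 × cos(70°) = 985 m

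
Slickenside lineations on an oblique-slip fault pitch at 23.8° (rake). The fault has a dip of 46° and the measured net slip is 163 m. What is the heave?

45.7 m

dip-slip = net slip × sin(rake) = 163 m × sin(23.8°) = 65.78 m
heave = dip-slip × cos(dip) = 65.78 × cos(46°) = 45.7 m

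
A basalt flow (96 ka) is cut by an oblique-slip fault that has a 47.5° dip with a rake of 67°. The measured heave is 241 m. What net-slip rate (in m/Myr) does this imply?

dip-slip = heave / cos(dip) = 241 / cos(47.5°) = 356.7 m
net slip = dip-slip / sin(rake) = 356.7 / sin(67°) = 387.5 m
rate = 387.5 m / 96 ka = 0.00404 m/yr = 4040 m/Myr

4040 m/Myr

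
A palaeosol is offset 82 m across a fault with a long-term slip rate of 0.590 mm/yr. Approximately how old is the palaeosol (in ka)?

139 ka

age = offset / rate = 82 m / (0.590 mm/yr) = 139000 yr = 139 ka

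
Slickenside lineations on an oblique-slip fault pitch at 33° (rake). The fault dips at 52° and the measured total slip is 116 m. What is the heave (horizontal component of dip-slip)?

38.9 m

dip-slip = net slip × sin(rake) = 116 m × sin(33°) = 63.18 m
heave = dip-slip × cos(dip) = 63.18 × cos(52°) = 38.9 m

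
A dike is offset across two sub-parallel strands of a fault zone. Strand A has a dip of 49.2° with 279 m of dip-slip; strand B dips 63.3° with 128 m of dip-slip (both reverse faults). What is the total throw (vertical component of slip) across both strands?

326 m

throw_A = 279 × sin(49.2°) = 211.2 m
throw_B = 128 × sin(63.3°) = 114.4 m
total = 211.2 + 114.4 = 326 m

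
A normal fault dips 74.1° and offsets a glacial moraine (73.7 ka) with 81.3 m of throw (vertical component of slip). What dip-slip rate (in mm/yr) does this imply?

dip-slip = throw / sin(dip) = 81.3 m / sin(74.1°) = 84.53 m
rate = 84.53 m / 73.7 ka = 0.00115 m/yr = 1.15 mm/yr

1.15 mm/yr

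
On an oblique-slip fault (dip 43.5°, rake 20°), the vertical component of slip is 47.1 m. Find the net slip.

200 m

dip-slip = throw / sin(dip) = 47.1 / sin(43.5°) = 68.42 m
net slip = dip-slip / sin(rake) = 68.42 / sin(20°) = 200 m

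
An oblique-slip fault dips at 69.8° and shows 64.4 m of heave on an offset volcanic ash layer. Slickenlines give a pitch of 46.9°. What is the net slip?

255 m

dip-slip = heave / cos(dip) = 64.4 / cos(69.8°) = 186.5 m
net slip = dip-slip / sin(rake) = 186.5 / sin(46.9°) = 255 m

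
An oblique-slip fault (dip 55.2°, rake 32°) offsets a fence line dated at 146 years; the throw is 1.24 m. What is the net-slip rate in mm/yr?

dip-slip = throw / sin(dip) = 1.24 / sin(55.2°) = 1.510 m
net slip = dip-slip / sin(rake) = 1.510 / sin(32°) = 2.850 m
rate = 2.850 m / 146 years = 0.0195 m/yr = 19.5 mm/yr

19.5 mm/yr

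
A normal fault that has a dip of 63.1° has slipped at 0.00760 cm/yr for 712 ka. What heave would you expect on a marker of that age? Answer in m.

dip-slip = rate × time = 0.00760 cm/yr × 712 ka = 54.11 m
heave = dip-slip × cos(dip) = 54.11 × cos(63.1°) = 24.5 m

24.5 m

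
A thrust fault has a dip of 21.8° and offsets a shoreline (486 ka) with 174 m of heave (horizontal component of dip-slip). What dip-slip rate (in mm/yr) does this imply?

dip-slip = heave / cos(dip) = 174 m / cos(21.8°) = 187.4 m
rate = 187.4 m / 486 ka = 0.000386 m/yr = 0.386 mm/yr

0.386 mm/yr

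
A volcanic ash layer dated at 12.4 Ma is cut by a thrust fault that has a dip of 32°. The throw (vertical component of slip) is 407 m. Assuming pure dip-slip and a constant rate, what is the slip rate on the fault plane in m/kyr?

0.0619 m/kyr

dip-slip = throw / sin(dip) = 407 m / sin(32°) = 768 m
rate = 768 m / 12.4 Ma = 0.0000619 m/yr = 0.0619 m/kyr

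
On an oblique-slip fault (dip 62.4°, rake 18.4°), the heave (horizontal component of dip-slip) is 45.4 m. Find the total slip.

dip-slip = heave / cos(dip) = 45.4 / cos(62.4°) = 97.99 m
net slip = dip-slip / sin(rake) = 97.99 / sin(18.4°) = 310 m

310 m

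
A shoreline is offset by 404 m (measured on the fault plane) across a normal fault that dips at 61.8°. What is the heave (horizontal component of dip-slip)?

heave = dip-slip × cos(dip) = 404 m × cos(61.8°) = 191 m

191 m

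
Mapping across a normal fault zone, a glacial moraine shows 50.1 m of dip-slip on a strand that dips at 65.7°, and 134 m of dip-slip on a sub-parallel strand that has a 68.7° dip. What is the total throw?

throw_A = 50.1 × sin(65.7°) = 45.66 m
throw_B = 134 × sin(68.7°) = 124.8 m
total = 45.66 + 124.8 = 171 m

171 m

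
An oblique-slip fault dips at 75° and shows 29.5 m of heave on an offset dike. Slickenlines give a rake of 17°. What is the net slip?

dip-slip = heave / cos(dip) = 29.5 / cos(75°) = 114 m
net slip = dip-slip / sin(rake) = 114 / sin(17°) = 390 m

390 m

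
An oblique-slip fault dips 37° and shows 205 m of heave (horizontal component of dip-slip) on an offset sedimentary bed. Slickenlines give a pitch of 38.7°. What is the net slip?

dip-slip = heave / cos(dip) = 205 / cos(37°) = 256.7 m
net slip = dip-slip / sin(rake) = 256.7 / sin(38.7°) = 411 m

411 m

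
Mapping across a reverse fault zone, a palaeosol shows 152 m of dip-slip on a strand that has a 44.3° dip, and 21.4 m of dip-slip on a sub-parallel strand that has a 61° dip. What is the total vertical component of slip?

throw_A = 152 × sin(44.3°) = 106.2 m
throw_B = 21.4 × sin(61°) = 18.72 m
total = 106.2 + 18.72 = 125 m

125 m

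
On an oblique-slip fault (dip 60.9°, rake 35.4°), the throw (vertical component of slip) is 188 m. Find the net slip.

371 m

dip-slip = throw / sin(dip) = 188 / sin(60.9°) = 215.2 m
net slip = dip-slip / sin(rake) = 215.2 / sin(35.4°) = 371 m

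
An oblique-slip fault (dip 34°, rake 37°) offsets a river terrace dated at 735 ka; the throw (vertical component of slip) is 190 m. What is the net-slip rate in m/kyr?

0.768 m/kyr

dip-slip = throw / sin(dip) = 190 / sin(34°) = 339.8 m
net slip = dip-slip / sin(rake) = 339.8 / sin(37°) = 564.6 m
rate = 564.6 m / 735 ka = 0.000768 m/yr = 0.768 m/kyr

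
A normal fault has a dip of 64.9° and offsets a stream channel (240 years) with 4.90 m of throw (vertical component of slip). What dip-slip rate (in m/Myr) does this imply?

dip-slip = throw / sin(dip) = 4.90 m / sin(64.9°) = 5.411 m
rate = 5.411 m / 240 years = 0.0225 m/yr = 22500 m/Myr

22500 m/Myr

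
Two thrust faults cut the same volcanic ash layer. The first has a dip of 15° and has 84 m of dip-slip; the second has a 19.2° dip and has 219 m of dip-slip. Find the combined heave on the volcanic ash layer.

288 m

heave_A = 84 × cos(15°) = 81.14 m
heave_B = 219 × cos(19.2°) = 206.8 m
total = 81.14 + 206.8 = 288 m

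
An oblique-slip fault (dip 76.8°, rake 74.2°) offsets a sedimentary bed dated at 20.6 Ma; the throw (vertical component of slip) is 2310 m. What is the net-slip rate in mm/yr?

0.120 mm/yr

dip-slip = throw / sin(dip) = 2310 / sin(76.8°) = 2373 m
net slip = dip-slip / sin(rake) = 2373 / sin(74.2°) = 2466 m
rate = 2466 m / 20.6 Ma = 0.000120 m/yr = 0.120 mm/yr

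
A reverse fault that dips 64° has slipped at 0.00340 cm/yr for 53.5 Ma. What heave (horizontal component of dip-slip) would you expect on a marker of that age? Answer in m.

797 m

dip-slip = rate × time = 0.00340 cm/yr × 53.5 Ma = 1819 m
heave = dip-slip × cos(dip) = 1819 × cos(64°) = 797 m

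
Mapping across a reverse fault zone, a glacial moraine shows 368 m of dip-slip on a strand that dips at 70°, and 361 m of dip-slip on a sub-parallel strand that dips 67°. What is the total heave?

267 m

heave_A = 368 × cos(70°) = 125.9 m
heave_B = 361 × cos(67°) = 141.1 m
total = 125.9 + 141.1 = 267 m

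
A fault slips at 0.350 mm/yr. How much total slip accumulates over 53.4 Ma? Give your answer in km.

18.7 km

slip = rate × time = 0.350 mm/yr × 53.4 Ma = 18700 m = 18.7 km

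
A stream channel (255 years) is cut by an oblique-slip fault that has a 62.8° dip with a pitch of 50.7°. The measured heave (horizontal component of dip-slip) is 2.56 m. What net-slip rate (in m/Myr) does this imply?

28400 m/Myr

dip-slip = heave / cos(dip) = 2.56 / cos(62.8°) = 5.601 m
net slip = dip-slip / sin(rake) = 5.601 / sin(50.7°) = 7.237 m
rate = 7.237 m / 255 years = 0.0284 m/yr = 28400 m/Myr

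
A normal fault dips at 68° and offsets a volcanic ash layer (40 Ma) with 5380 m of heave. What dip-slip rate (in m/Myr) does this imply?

dip-slip = heave / cos(dip) = 5380 m / cos(68°) = 14360 m
rate = 14360 m / 40 Ma = 0.000359 m/yr = 359 m/Myr

359 m/Myr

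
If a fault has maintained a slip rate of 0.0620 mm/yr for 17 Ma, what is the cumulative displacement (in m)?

1050 m

slip = rate × time = 0.0620 mm/yr × 17 Ma = 1050 m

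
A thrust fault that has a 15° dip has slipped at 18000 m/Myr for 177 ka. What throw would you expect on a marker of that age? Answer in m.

dip-slip = rate × time = 18000 m/Myr × 177 ka = 3186 m
throw = dip-slip × sin(dip) = 3186 × sin(15°) = 825 m

825 m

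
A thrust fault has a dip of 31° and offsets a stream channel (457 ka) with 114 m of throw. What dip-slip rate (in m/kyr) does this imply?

dip-slip = throw / sin(dip) = 114 m / sin(31°) = 221.3 m
rate = 221.3 m / 457 ka = 0.000484 m/yr = 0.484 m/kyr

0.484 m/kyr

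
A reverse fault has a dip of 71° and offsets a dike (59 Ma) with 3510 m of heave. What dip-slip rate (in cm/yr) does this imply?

dip-slip = heave / cos(dip) = 3510 m / cos(71°) = 10780 m
rate = 10780 m / 59 Ma = 0.000183 m/yr = 0.0183 cm/yr

0.0183 cm/yr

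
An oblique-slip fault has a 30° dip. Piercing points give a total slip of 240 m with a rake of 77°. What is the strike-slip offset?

strike-slip = net slip × cos(rake) = 240 m × cos(77°) = 54 m

54 m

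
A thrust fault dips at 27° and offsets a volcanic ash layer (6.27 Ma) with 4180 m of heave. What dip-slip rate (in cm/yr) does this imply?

dip-slip = heave / cos(dip) = 4180 m / cos(27°) = 4691 m
rate = 4691 m / 6.27 Ma = 0.000748 m/yr = 0.0748 cm/yr

0.0748 cm/yr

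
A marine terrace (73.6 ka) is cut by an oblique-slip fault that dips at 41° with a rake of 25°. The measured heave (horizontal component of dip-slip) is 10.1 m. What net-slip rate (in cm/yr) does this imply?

0.0430 cm/yr

dip-slip = heave / cos(dip) = 10.1 / cos(41°) = 13.38 m
net slip = dip-slip / sin(rake) = 13.38 / sin(25°) = 31.67 m
rate = 31.67 m / 73.6 ka = 0.000430 m/yr = 0.0430 cm/yr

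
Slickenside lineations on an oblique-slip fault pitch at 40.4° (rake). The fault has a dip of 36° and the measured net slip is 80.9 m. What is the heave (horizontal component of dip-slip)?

dip-slip = net slip × sin(rake) = 80.9 m × sin(40.4°) = 52.43 m
heave = dip-slip × cos(dip) = 52.43 × cos(36°) = 42.4 m

42.4 m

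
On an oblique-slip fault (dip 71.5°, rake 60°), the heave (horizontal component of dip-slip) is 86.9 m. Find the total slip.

dip-slip = heave / cos(dip) = 86.9 / cos(71.5°) = 273.9 m
net slip = dip-slip / sin(rake) = 273.9 / sin(60°) = 316 m

316 m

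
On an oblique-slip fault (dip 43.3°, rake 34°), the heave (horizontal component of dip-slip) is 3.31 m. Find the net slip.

8.13 m

dip-slip = heave / cos(dip) = 3.31 / cos(43.3°) = 4.548 m
net slip = dip-slip / sin(rake) = 4.548 / sin(34°) = 8.13 m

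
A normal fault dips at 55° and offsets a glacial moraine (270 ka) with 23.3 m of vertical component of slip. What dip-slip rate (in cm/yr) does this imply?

0.0105 cm/yr

dip-slip = throw / sin(dip) = 23.3 m / sin(55°) = 28.44 m
rate = 28.44 m / 270 ka = 0.000105 m/yr = 0.0105 cm/yr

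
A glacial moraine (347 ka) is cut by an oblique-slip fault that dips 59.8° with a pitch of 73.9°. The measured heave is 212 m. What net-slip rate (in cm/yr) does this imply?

0.126 cm/yr

dip-slip = heave / cos(dip) = 212 / cos(59.8°) = 421.5 m
net slip = dip-slip / sin(rake) = 421.5 / sin(73.9°) = 438.7 m
rate = 438.7 m / 347 ka = 0.00126 m/yr = 0.126 cm/yr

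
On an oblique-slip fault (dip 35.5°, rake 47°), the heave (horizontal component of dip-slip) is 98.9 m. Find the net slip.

166 m

dip-slip = heave / cos(dip) = 98.9 / cos(35.5°) = 121.5 m
net slip = dip-slip / sin(rake) = 121.5 / sin(47°) = 166 m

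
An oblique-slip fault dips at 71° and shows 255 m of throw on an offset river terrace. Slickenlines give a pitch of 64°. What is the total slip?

300 m

dip-slip = throw / sin(dip) = 255 / sin(71°) = 269.7 m
net slip = dip-slip / sin(rake) = 269.7 / sin(64°) = 300 m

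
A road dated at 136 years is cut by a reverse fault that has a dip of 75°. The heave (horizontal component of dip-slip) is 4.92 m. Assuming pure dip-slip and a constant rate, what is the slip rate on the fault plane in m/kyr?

140 m/kyr

dip-slip = heave / cos(dip) = 4.92 m / cos(75°) = 19.01 m
rate = 19.01 m / 136 years = 0.140 m/yr = 140 m/kyr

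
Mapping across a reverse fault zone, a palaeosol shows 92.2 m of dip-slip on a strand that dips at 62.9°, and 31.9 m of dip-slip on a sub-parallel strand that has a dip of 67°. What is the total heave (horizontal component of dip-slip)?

54.5 m

heave_A = 92.2 × cos(62.9°) = 42 m
heave_B = 31.9 × cos(67°) = 12.46 m
total = 42 + 12.46 = 54.5 m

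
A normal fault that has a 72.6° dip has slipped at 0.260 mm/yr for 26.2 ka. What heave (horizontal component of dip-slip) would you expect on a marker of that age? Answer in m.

dip-slip = rate × time = 0.260 mm/yr × 26.2 ka = 6.812 m
heave = dip-slip × cos(dip) = 6.812 × cos(72.6°) = 2.04 m

2.04 m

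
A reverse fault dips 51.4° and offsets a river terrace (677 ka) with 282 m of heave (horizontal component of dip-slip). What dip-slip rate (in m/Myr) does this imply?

dip-slip = heave / cos(dip) = 282 m / cos(51.4°) = 452 m
rate = 452 m / 677 ka = 0.000668 m/yr = 668 m/Myr

668 m/Myr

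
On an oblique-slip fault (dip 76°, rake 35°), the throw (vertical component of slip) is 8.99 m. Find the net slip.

16.2 m

dip-slip = throw / sin(dip) = 8.99 / sin(76°) = 9.265 m
net slip = dip-slip / sin(rake) = 9.265 / sin(35°) = 16.2 m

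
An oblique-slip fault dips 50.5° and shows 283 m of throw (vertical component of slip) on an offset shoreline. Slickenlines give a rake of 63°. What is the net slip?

dip-slip = throw / sin(dip) = 283 / sin(50.5°) = 366.8 m
net slip = dip-slip / sin(rake) = 366.8 / sin(63°) = 412 m

412 m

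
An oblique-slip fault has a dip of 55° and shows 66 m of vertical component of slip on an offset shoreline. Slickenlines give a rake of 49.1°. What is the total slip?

107 m

dip-slip = throw / sin(dip) = 66 / sin(55°) = 80.57 m
net slip = dip-slip / sin(rake) = 80.57 / sin(49.1°) = 107 m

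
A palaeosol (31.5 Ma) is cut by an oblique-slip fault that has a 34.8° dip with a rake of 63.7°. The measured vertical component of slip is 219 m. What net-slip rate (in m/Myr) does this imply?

dip-slip = throw / sin(dip) = 219 / sin(34.8°) = 383.7 m
net slip = dip-slip / sin(rake) = 383.7 / sin(63.7°) = 428 m
rate = 428 m / 31.5 Ma = 0.0000136 m/yr = 13.6 m/Myr

13.6 m/Myr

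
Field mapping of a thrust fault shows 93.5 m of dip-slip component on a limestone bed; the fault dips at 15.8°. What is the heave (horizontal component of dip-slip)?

90 m

heave = dip-slip × cos(dip) = 93.5 m × cos(15.8°) = 90 m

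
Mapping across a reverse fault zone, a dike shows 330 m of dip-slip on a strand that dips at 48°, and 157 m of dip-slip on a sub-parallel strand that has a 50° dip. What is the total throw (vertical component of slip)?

throw_A = 330 × sin(48°) = 245.2 m
throw_B = 157 × sin(50°) = 120.3 m
total = 245.2 + 120.3 = 366 m

366 m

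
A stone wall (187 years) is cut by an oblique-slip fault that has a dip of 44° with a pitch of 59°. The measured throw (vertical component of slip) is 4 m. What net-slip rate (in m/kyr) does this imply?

35.9 m/kyr

dip-slip = throw / sin(dip) = 4 / sin(44°) = 5.758 m
net slip = dip-slip / sin(rake) = 5.758 / sin(59°) = 6.718 m
rate = 6.718 m / 187 years = 0.0359 m/yr = 35.9 m/kyr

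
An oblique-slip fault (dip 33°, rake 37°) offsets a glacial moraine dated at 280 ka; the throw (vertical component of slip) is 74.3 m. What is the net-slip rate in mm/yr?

dip-slip = throw / sin(dip) = 74.3 / sin(33°) = 136.4 m
net slip = dip-slip / sin(rake) = 136.4 / sin(37°) = 226.7 m
rate = 226.7 m / 280 ka = 0.000810 m/yr = 0.810 mm/yr

0.810 mm/yr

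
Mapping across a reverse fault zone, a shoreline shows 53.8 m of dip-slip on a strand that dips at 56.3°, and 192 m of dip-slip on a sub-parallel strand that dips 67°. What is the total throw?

throw_A = 53.8 × sin(56.3°) = 44.76 m
throw_B = 192 × sin(67°) = 176.7 m
total = 44.76 + 176.7 = 221 m

221 m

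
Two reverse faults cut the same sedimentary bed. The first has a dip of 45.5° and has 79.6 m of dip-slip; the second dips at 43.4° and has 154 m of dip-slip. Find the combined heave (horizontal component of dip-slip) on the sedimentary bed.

168 m

heave_A = 79.6 × cos(45.5°) = 55.79 m
heave_B = 154 × cos(43.4°) = 111.9 m
total = 55.79 + 111.9 = 168 m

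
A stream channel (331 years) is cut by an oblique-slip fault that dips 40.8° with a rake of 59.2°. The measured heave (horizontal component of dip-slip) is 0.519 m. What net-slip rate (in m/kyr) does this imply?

2.41 m/kyr

dip-slip = heave / cos(dip) = 0.519 / cos(40.8°) = 0.6856 m
net slip = dip-slip / sin(rake) = 0.6856 / sin(59.2°) = 0.7982 m
rate = 0.7982 m / 331 years = 0.00241 m/yr = 2.41 m/kyr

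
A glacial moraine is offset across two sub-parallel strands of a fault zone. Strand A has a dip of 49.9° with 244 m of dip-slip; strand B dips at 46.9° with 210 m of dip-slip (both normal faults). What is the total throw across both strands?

throw_A = 244 × sin(49.9°) = 186.6 m
throw_B = 210 × sin(46.9°) = 153.3 m
total = 186.6 + 153.3 = 340 m

340 m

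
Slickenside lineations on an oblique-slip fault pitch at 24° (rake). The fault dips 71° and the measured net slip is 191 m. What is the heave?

dip-slip = net slip × sin(rake) = 191 m × sin(24°) = 77.69 m
heave = dip-slip × cos(dip) = 77.69 × cos(71°) = 25.3 m

25.3 m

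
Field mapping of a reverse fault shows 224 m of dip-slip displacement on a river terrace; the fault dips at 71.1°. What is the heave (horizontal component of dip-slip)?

heave = dip-slip × cos(dip) = 224 m × cos(71.1°) = 72.6 m

72.6 m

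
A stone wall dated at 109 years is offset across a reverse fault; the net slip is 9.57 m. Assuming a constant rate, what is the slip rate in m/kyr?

rate = 9.57 m / 109 years = 0.0878 m/yr = 87.8 m/kyr

87.8 m/kyr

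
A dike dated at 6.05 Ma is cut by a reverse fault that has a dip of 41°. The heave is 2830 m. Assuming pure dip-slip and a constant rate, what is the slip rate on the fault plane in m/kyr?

0.620 m/kyr

dip-slip = heave / cos(dip) = 2830 m / cos(41°) = 3750 m
rate = 3750 m / 6.05 Ma = 0.000620 m/yr = 0.620 m/kyr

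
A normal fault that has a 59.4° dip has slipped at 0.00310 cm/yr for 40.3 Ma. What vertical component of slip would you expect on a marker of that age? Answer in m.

dip-slip = rate × time = 0.00310 cm/yr × 40.3 Ma = 1249 m
throw = dip-slip × sin(dip) = 1249 × sin(59.4°) = 1080 m

1080 m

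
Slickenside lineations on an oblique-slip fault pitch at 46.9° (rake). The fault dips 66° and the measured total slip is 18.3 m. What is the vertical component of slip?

dip-slip = net slip × sin(rake) = 18.3 m × sin(46.9°) = 13.36 m
throw = dip-slip × sin(dip) = 13.36 × sin(66°) = 12.2 m

12.2 m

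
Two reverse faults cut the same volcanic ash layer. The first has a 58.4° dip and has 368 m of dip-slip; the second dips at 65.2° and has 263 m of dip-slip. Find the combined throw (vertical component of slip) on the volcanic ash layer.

552 m

throw_A = 368 × sin(58.4°) = 313.4 m
throw_B = 263 × sin(65.2°) = 238.7 m
total = 313.4 + 238.7 = 552 m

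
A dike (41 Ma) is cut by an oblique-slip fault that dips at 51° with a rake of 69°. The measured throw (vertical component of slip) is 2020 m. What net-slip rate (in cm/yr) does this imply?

0.00679 cm/yr

dip-slip = throw / sin(dip) = 2020 / sin(51°) = 2599 m
net slip = dip-slip / sin(rake) = 2599 / sin(69°) = 2784 m
rate = 2784 m / 41 Ma = 0.0000679 m/yr = 0.00679 cm/yr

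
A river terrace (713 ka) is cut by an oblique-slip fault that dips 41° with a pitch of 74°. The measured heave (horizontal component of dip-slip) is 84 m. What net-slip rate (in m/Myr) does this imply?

dip-slip = heave / cos(dip) = 84 / cos(41°) = 111.3 m
net slip = dip-slip / sin(rake) = 111.3 / sin(74°) = 115.8 m
rate = 115.8 m / 713 ka = 0.000162 m/yr = 162 m/Myr

162 m/Myr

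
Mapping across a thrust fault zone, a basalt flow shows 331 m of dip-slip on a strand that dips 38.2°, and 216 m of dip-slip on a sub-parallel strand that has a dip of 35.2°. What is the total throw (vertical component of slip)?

throw_A = 331 × sin(38.2°) = 204.7 m
throw_B = 216 × sin(35.2°) = 124.5 m
total = 204.7 + 124.5 = 329 m

329 m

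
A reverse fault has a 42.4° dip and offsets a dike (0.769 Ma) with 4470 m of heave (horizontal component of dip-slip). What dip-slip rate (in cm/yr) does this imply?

dip-slip = heave / cos(dip) = 4470 m / cos(42.4°) = 6053 m
rate = 6053 m / 0.769 Ma = 0.00787 m/yr = 0.787 cm/yr

0.787 cm/yr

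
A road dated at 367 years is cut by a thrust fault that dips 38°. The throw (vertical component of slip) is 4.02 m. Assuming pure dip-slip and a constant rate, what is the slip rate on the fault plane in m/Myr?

17800 m/Myr

dip-slip = throw / sin(dip) = 4.02 m / sin(38°) = 6.530 m
rate = 6.530 m / 367 years = 0.0178 m/yr = 17800 m/Myr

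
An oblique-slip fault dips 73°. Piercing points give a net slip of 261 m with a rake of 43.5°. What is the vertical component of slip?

172 m

dip-slip = net slip × sin(rake) = 261 m × sin(43.5°) = 179.7 m
throw = dip-slip × sin(dip) = 179.7 × sin(73°) = 172 m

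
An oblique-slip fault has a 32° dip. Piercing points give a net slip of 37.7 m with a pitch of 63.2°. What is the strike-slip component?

17 m

strike-slip = net slip × cos(rake) = 37.7 m × cos(63.2°) = 17 m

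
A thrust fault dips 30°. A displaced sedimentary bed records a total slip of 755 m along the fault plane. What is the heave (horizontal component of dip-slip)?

heave = dip-slip × cos(dip) = 755 m × cos(30°) = 654 m

654 m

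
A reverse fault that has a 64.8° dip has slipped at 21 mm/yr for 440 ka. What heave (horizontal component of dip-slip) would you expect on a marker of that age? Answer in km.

dip-slip = rate × time = 21 mm/yr × 440 ka = 9240 m
heave = dip-slip × cos(dip) = 9240 × cos(64.8°) = 3930 m = 3.93 km

3.93 km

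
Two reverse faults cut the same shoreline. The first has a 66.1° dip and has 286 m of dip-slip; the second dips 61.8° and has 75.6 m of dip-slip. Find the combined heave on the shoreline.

heave_A = 286 × cos(66.1°) = 115.9 m
heave_B = 75.6 × cos(61.8°) = 35.72 m
total = 115.9 + 35.72 = 152 m

152 m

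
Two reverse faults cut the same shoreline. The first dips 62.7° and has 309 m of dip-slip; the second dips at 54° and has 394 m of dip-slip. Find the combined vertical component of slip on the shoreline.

593 m

throw_A = 309 × sin(62.7°) = 274.6 m
throw_B = 394 × sin(54°) = 318.8 m
total = 274.6 + 318.8 = 593 m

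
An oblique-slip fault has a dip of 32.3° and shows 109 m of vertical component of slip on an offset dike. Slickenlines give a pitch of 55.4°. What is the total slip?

248 m

dip-slip = throw / sin(dip) = 109 / sin(32.3°) = 204 m
net slip = dip-slip / sin(rake) = 204 / sin(55.4°) = 248 m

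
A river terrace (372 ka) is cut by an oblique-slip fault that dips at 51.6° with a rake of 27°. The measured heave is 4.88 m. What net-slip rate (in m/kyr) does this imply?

dip-slip = heave / cos(dip) = 4.88 / cos(51.6°) = 7.856 m
net slip = dip-slip / sin(rake) = 7.856 / sin(27°) = 17.31 m
rate = 17.31 m / 372 ka = 0.0000465 m/yr = 0.0465 m/kyr

0.0465 m/kyr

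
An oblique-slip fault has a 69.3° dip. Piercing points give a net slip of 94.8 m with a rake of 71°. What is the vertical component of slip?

dip-slip = net slip × sin(rake) = 94.8 m × sin(71°) = 89.64 m
throw = dip-slip × sin(dip) = 89.64 × sin(69.3°) = 83.8 m

83.8 m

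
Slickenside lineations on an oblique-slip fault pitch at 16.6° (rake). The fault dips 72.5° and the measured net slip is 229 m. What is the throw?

62.4 m

dip-slip = net slip × sin(rake) = 229 m × sin(16.6°) = 65.42 m
throw = dip-slip × sin(dip) = 65.42 × sin(72.5°) = 62.4 m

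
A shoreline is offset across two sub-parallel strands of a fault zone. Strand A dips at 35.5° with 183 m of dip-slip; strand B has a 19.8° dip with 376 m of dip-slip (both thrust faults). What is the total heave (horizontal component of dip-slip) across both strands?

heave_A = 183 × cos(35.5°) = 149 m
heave_B = 376 × cos(19.8°) = 353.8 m
total = 149 + 353.8 = 503 m

503 m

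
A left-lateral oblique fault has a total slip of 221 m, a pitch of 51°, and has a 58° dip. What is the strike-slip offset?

strike-slip = net slip × cos(rake) = 221 m × cos(51°) = 139 m

139 m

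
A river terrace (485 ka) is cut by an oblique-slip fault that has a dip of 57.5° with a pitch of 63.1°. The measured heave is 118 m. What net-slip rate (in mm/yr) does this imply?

0.508 mm/yr

dip-slip = heave / cos(dip) = 118 / cos(57.5°) = 219.6 m
net slip = dip-slip / sin(rake) = 219.6 / sin(63.1°) = 246.3 m
rate = 246.3 m / 485 ka = 0.000508 m/yr = 0.508 mm/yr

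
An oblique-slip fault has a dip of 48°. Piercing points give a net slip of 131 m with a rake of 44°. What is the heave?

dip-slip = net slip × sin(rake) = 131 m × sin(44°) = 91 m
heave = dip-slip × cos(dip) = 91 × cos(48°) = 60.9 m

60.9 m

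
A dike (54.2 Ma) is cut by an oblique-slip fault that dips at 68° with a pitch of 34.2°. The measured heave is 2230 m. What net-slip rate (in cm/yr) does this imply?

0.0195 cm/yr

dip-slip = heave / cos(dip) = 2230 / cos(68°) = 5953 m
net slip = dip-slip / sin(rake) = 5953 / sin(34.2°) = 10590 m
rate = 10590 m / 54.2 Ma = 0.000195 m/yr = 0.0195 cm/yr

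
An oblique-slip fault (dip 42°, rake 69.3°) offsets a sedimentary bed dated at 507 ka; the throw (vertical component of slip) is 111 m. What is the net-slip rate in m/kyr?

0.350 m/kyr

dip-slip = throw / sin(dip) = 111 / sin(42°) = 165.9 m
net slip = dip-slip / sin(rake) = 165.9 / sin(69.3°) = 177.3 m
rate = 177.3 m / 507 ka = 0.000350 m/yr = 0.350 m/kyr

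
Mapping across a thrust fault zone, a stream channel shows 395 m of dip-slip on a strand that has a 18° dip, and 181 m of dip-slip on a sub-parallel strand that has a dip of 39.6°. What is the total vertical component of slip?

237 m

throw_A = 395 × sin(18°) = 122.1 m
throw_B = 181 × sin(39.6°) = 115.4 m
total = 122.1 + 115.4 = 237 m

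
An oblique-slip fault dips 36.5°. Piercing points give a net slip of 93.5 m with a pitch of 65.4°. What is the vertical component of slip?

50.6 m

dip-slip = net slip × sin(rake) = 93.5 m × sin(65.4°) = 85.01 m
throw = dip-slip × sin(dip) = 85.01 × sin(36.5°) = 50.6 m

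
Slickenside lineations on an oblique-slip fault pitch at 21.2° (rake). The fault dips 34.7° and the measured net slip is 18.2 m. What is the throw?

dip-slip = net slip × sin(rake) = 18.2 m × sin(21.2°) = 6.582 m
throw = dip-slip × sin(dip) = 6.582 × sin(34.7°) = 3.75 m

3.75 m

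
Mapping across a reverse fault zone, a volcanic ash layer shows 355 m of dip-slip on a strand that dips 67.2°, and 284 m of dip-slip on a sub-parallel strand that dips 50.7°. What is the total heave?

heave_A = 355 × cos(67.2°) = 137.6 m
heave_B = 284 × cos(50.7°) = 179.9 m
total = 137.6 + 179.9 = 317 m

317 m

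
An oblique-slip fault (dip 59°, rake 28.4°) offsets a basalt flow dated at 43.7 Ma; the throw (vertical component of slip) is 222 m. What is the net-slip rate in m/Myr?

dip-slip = throw / sin(dip) = 222 / sin(59°) = 259 m
net slip = dip-slip / sin(rake) = 259 / sin(28.4°) = 544.5 m
rate = 544.5 m / 43.7 Ma = 0.0000125 m/yr = 12.5 m/Myr

12.5 m/Myr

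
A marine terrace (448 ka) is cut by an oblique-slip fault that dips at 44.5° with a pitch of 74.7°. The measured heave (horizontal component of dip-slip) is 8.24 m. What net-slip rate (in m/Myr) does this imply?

26.7 m/Myr

dip-slip = heave / cos(dip) = 8.24 / cos(44.5°) = 11.55 m
net slip = dip-slip / sin(rake) = 11.55 / sin(74.7°) = 11.98 m
rate = 11.98 m / 448 ka = 0.0000267 m/yr = 26.7 m/Myr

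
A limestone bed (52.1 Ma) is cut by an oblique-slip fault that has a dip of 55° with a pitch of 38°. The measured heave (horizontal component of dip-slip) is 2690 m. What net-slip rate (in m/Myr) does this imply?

dip-slip = heave / cos(dip) = 2690 / cos(55°) = 4690 m
net slip = dip-slip / sin(rake) = 4690 / sin(38°) = 7618 m
rate = 7618 m / 52.1 Ma = 0.000146 m/yr = 146 m/Myr

146 m/Myr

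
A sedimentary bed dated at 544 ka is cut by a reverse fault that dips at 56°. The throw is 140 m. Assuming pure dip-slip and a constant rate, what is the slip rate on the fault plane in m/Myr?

310 m/Myr

dip-slip = throw / sin(dip) = 140 m / sin(56°) = 168.9 m
rate = 168.9 m / 544 ka = 0.000310 m/yr = 310 m/Myr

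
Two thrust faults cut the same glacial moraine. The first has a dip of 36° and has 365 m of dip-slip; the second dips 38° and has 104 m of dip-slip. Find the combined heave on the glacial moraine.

heave_A = 365 × cos(36°) = 295.3 m
heave_B = 104 × cos(38°) = 81.95 m
total = 295.3 + 81.95 = 377 m

377 m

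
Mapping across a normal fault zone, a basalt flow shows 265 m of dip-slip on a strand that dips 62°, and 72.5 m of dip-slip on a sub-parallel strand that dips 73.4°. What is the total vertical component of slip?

303 m

throw_A = 265 × sin(62°) = 234 m
throw_B = 72.5 × sin(73.4°) = 69.48 m
total = 234 + 69.48 = 303 m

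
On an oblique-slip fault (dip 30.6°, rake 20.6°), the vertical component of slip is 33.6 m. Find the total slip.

dip-slip = throw / sin(dip) = 33.6 / sin(30.6°) = 66.01 m
net slip = dip-slip / sin(rake) = 66.01 / sin(20.6°) = 188 m

188 m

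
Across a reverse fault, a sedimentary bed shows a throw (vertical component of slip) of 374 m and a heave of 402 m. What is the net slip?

549 m

net slip = √(throw² + heave²) = √(374² + 402²) = 549 m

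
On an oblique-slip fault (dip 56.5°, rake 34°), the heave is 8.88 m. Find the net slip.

28.8 m

dip-slip = heave / cos(dip) = 8.88 / cos(56.5°) = 16.09 m
net slip = dip-slip / sin(rake) = 16.09 / sin(34°) = 28.8 m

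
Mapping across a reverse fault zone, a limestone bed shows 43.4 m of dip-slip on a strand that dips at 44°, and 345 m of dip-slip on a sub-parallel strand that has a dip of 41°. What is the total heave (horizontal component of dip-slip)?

292 m

heave_A = 43.4 × cos(44°) = 31.22 m
heave_B = 345 × cos(41°) = 260.4 m
total = 31.22 + 260.4 = 292 m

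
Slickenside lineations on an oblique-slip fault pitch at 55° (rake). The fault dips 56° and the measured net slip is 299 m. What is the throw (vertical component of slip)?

203 m

dip-slip = net slip × sin(rake) = 299 m × sin(55°) = 244.9 m
throw = dip-slip × sin(dip) = 244.9 × sin(56°) = 203 m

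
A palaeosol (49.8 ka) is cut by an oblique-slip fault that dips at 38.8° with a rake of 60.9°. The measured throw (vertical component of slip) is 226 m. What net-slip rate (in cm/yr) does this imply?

0.829 cm/yr

dip-slip = throw / sin(dip) = 226 / sin(38.8°) = 360.7 m
net slip = dip-slip / sin(rake) = 360.7 / sin(60.9°) = 412.8 m
rate = 412.8 m / 49.8 ka = 0.00829 m/yr = 0.829 cm/yr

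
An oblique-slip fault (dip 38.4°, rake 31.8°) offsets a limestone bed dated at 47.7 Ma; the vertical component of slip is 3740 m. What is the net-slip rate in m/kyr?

dip-slip = throw / sin(dip) = 3740 / sin(38.4°) = 6021 m
net slip = dip-slip / sin(rake) = 6021 / sin(31.8°) = 11430 m
rate = 11430 m / 47.7 Ma = 0.000240 m/yr = 0.240 m/kyr

0.240 m/kyr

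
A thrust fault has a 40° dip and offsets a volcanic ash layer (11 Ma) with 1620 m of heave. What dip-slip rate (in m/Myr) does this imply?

192 m/Myr

dip-slip = heave / cos(dip) = 1620 m / cos(40°) = 2115 m
rate = 2115 m / 11 Ma = 0.000192 m/yr = 192 m/Myr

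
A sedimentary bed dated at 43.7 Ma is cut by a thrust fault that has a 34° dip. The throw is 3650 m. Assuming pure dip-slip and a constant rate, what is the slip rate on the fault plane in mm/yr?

0.149 mm/yr

dip-slip = throw / sin(dip) = 3650 m / sin(34°) = 6527 m
rate = 6527 m / 43.7 Ma = 0.000149 m/yr = 0.149 mm/yr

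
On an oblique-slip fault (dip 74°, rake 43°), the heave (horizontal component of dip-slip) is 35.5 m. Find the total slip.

dip-slip = heave / cos(dip) = 35.5 / cos(74°) = 128.8 m
net slip = dip-slip / sin(rake) = 128.8 / sin(43°) = 189 m

189 m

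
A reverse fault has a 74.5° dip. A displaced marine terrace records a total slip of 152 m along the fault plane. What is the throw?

throw = dip-slip × sin(dip) = 152 m × sin(74.5°) = 146 m

146 m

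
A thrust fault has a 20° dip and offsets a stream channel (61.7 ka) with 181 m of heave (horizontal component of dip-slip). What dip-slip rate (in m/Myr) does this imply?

3120 m/Myr

dip-slip = heave / cos(dip) = 181 m / cos(20°) = 192.6 m
rate = 192.6 m / 61.7 ka = 0.00312 m/yr = 3120 m/Myr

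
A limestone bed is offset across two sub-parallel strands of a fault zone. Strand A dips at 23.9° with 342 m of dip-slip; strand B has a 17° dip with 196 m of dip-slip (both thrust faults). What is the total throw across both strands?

196 m

throw_A = 342 × sin(23.9°) = 138.6 m
throw_B = 196 × sin(17°) = 57.30 m
total = 138.6 + 57.30 = 196 m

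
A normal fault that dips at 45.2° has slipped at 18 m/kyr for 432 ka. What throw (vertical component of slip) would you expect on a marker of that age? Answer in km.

5.52 km

dip-slip = rate × time = 18 m/kyr × 432 ka = 7776 m
throw = dip-slip × sin(dip) = 7776 × sin(45.2°) = 5520 m = 5.52 km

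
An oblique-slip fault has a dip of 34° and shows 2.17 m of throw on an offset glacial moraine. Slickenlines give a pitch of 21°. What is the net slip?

dip-slip = throw / sin(dip) = 2.17 / sin(34°) = 3.881 m
net slip = dip-slip / sin(rake) = 3.881 / sin(21°) = 10.8 m

10.8 m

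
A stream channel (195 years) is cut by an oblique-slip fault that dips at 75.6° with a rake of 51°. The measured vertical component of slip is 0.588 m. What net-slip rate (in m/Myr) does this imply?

dip-slip = throw / sin(dip) = 0.588 / sin(75.6°) = 0.6071 m
net slip = dip-slip / sin(rake) = 0.6071 / sin(51°) = 0.7812 m
rate = 0.7812 m / 195 years = 0.00401 m/yr = 4010 m/Myr

4010 m/Myr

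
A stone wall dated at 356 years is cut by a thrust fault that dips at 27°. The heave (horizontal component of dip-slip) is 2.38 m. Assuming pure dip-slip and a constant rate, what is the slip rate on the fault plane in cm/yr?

dip-slip = heave / cos(dip) = 2.38 m / cos(27°) = 2.671 m
rate = 2.671 m / 356 years = 0.00750 m/yr = 0.750 cm/yr

0.750 cm/yr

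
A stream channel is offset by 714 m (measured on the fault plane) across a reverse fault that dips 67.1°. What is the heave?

278 m

heave = dip-slip × cos(dip) = 714 m × cos(67.1°) = 278 m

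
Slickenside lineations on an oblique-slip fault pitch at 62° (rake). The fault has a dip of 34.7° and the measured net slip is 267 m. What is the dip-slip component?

dip-slip = net slip × sin(rake) = 267 m × sin(62°) = 236 m

236 m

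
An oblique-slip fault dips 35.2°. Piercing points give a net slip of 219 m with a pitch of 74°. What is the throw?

dip-slip = net slip × sin(rake) = 219 m × sin(74°) = 210.5 m
throw = dip-slip × sin(dip) = 210.5 × sin(35.2°) = 121 m

121 m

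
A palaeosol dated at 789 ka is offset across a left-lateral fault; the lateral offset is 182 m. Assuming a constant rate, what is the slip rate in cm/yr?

rate = 182 m / 789 ka = 0.000231 m/yr = 0.0231 cm/yr

0.0231 cm/yr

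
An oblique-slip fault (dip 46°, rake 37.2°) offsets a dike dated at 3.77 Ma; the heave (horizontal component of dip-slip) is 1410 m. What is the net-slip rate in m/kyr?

0.891 m/kyr

dip-slip = heave / cos(dip) = 1410 / cos(46°) = 2030 m
net slip = dip-slip / sin(rake) = 2030 / sin(37.2°) = 3357 m
rate = 3357 m / 3.77 Ma = 0.000891 m/yr = 0.891 m/kyr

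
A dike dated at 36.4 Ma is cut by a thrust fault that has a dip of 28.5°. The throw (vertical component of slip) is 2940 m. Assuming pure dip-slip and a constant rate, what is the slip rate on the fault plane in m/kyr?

dip-slip = throw / sin(dip) = 2940 m / sin(28.5°) = 6161 m
rate = 6161 m / 36.4 Ma = 0.000169 m/yr = 0.169 m/kyr

0.169 m/kyr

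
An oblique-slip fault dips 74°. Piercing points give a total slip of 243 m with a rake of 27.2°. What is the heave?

dip-slip = net slip × sin(rake) = 243 m × sin(27.2°) = 111.1 m
heave = dip-slip × cos(dip) = 111.1 × cos(74°) = 30.6 m

30.6 m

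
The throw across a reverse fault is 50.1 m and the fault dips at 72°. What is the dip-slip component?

52.7 m

dip-slip = throw / sin(dip) = 50.1 / sin(72°) = 52.7 m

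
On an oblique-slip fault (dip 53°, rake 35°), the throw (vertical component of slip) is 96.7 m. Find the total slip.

dip-slip = throw / sin(dip) = 96.7 / sin(53°) = 121.1 m
net slip = dip-slip / sin(rake) = 121.1 / sin(35°) = 211 m

211 m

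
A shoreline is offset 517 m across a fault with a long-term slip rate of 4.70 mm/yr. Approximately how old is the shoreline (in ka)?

110 ka

age = offset / rate = 517 m / (4.70 mm/yr) = 110000 yr = 110 ka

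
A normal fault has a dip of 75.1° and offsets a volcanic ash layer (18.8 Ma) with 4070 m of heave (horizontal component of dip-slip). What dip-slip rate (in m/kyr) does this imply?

0.842 m/kyr

dip-slip = heave / cos(dip) = 4070 m / cos(75.1°) = 15830 m
rate = 15830 m / 18.8 Ma = 0.000842 m/yr = 0.842 m/kyr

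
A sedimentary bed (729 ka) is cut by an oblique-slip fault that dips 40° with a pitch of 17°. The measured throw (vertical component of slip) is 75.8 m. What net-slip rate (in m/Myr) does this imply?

dip-slip = throw / sin(dip) = 75.8 / sin(40°) = 117.9 m
net slip = dip-slip / sin(rake) = 117.9 / sin(17°) = 403.3 m
rate = 403.3 m / 729 ka = 0.000553 m/yr = 553 m/Myr

553 m/Myr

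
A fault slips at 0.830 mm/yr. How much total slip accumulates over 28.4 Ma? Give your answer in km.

23.6 km

slip = rate × time = 0.830 mm/yr × 28.4 Ma = 23600 m = 23.6 km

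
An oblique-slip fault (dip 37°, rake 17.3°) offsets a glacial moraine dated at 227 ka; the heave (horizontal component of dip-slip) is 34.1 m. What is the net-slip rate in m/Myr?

dip-slip = heave / cos(dip) = 34.1 / cos(37°) = 42.70 m
net slip = dip-slip / sin(rake) = 42.70 / sin(17.3°) = 143.6 m
rate = 143.6 m / 227 ka = 0.000633 m/yr = 633 m/Myr

633 m/Myr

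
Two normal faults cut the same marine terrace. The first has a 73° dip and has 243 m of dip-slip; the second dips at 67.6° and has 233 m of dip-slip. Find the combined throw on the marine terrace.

throw_A = 243 × sin(73°) = 232.4 m
throw_B = 233 × sin(67.6°) = 215.4 m
total = 232.4 + 215.4 = 448 m

448 m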